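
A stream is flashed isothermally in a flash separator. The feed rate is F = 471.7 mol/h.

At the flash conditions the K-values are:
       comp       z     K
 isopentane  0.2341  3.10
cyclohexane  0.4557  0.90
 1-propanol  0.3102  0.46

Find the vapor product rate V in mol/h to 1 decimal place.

V = 195.0 mol/h

Rachford–Rice: g(ψ) = Σ zᵢ(Kᵢ−1)/(1+ψ(Kᵢ−1)) = 0.
Feasibility: ΣzᵢKᵢ = 1.2785, Σzᵢ/Kᵢ = 1.2562 — both > 1, two phases present.
Iterate (Newton) starting at ψ = 0.51:
  ψ = 0.5100: g = -0.04181, g' = -0.4180 → ψ = 0.4100
  ψ = 0.4100: g = 0.00152, g' = -0.4523 → ψ = 0.4133
Converged at ψ = 0.4133.
Then V = ψ·F = 0.4133·471.7 = 195.0 mol/h and L = F − V = 276.7 mol/h.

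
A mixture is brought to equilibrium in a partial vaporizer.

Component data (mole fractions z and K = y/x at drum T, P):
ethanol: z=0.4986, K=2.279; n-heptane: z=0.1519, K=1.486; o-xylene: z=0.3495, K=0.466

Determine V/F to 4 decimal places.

V/F = 0.8794

Material balance + equilibrium reduce to Σ zᵢ(Kᵢ−1)/(1+V/F(Kᵢ−1)) = 0.
g(0) = ΣzᵢKᵢ − 1 = 0.5249 and g(1) = 1 − Σzᵢ/Kᵢ = -0.0710, so a root lies in (0, 1).
Iterate (Newton) starting at V/F = 0.39:
  V/F = 0.3900: g = 0.25181, g' = -0.5474 → V/F = 0.8500
  V/F = 0.8500: g = 0.01603, g' = -0.5394 → V/F = 0.8797
  V/F = 0.8797: g = -0.00019, g' = -0.5527 → V/F = 0.8794
Converged at V/F = 0.8794.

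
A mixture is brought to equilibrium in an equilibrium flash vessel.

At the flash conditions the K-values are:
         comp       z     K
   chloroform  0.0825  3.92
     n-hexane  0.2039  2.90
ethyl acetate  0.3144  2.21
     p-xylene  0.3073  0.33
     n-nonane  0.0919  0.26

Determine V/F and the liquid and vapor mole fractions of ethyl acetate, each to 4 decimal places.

Rachford–Rice: g(V/F) = Σ zᵢ(Kᵢ−1)/(1+V/F(Kᵢ−1)) = 0.
g(0) = ΣzᵢKᵢ − 1 = 0.7348 and g(1) = 1 − Σzᵢ/Kᵢ = -0.5183, so a root lies in (0, 1).
Newton–Raphson from V/F = 0.61:
  V/F = 0.6100: g = 0.01277, g' = -0.9630 → V/F = 0.6233
  V/F = 0.6233: g = -0.00006, g' = -0.9724 → V/F = 0.6232
Converged at V/F = 0.6232.
Compositions from xᵢ = zᵢ/(1+V/F(Kᵢ−1)), yᵢ = Kᵢxᵢ:
  chloroform: x = 0.0293, y = 0.1147
  n-hexane: x = 0.0934, y = 0.2707
  ethyl acetate: x = 0.1792, y = 0.3961
  p-xylene: x = 0.5276, y = 0.1741
  n-nonane: x = 0.1706, y = 0.0443

V/F = 0.6232, x_ethyl acetate = 0.1792, y_ethyl acetate = 0.3961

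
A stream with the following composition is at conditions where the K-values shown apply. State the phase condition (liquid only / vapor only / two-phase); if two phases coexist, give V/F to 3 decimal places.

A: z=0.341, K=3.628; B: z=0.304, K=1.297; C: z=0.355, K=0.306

two-phase, V/F = 0.603

ΣzᵢKᵢ = 1.740; Σzᵢ/Kᵢ = 1.489.
Both exceed 1, so a two-phase solution exists.
Newton–Raphson from ψ = 0.5:
  ψ = 0.500: g = 0.0886, g' = -0.861 → ψ = 0.603
Converged at ψ = 0.603.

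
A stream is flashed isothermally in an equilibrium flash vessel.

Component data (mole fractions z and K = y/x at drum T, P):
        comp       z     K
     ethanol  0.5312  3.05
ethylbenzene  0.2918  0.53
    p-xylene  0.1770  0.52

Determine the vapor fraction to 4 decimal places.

Let ψ = V/F and solve Σ zᵢ(Kᵢ−1)/(1+ψ(Kᵢ−1)) = 0.
Check two-phase: ΣzᵢKᵢ = 1.8669 > 1 and Σzᵢ/Kᵢ = 1.0651 > 1, so g(0) = 0.8669 > 0 and g(1) = -0.0651 < 0.
Newton iteration, ψ⁰ = 0.56:
  ψ = 0.5600: g = 0.20463, g' = -0.6788 → ψ = 0.8614
  ψ = 0.8614: g = 0.01839, g' = -0.5923 → ψ = 0.8925
  ψ = 0.8925: g = -0.00003, g' = -0.5949 → ψ = 0.8924
Converged at ψ = 0.8924.

ψ = 0.8924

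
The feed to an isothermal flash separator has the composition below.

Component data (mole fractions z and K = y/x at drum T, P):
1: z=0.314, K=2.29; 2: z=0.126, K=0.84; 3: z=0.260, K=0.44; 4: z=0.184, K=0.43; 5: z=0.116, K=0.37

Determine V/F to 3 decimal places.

Iterate (Newton) starting at V/F = 0.5:
  V/F = 0.500: g = -0.2313, g' = -0.569 → V/F = 0.094
  V/F = 0.094: g = -0.0012, g' = -0.629 → V/F = 0.092
Converged at V/F = 0.092.

V/F = 0.092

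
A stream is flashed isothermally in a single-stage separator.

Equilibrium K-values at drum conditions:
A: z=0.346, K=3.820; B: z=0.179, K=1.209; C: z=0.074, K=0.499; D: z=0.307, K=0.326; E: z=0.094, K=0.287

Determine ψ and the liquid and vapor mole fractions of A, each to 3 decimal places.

Let ψ = V/F and solve Σ zᵢ(Kᵢ−1)/(1+ψ(Kᵢ−1)) = 0.
Check two-phase: ΣzᵢKᵢ = 1.702 > 1 and Σzᵢ/Kᵢ = 1.656 > 1, so g(0) = 0.702 > 0 and g(1) = -0.656 < 0.
Newton iteration, ψ⁰ = 0.39:
  ψ = 0.390: g = 0.0796, g' = -1.008 → ψ = 0.469
  ψ = 0.469: g = 0.0024, g' = -0.954 → ψ = 0.472
Converged at ψ = 0.472.
Compositions from xᵢ = zᵢ/(1+ψ(Kᵢ−1)), yᵢ = Kᵢxᵢ:
  A: x = 0.149, y = 0.567
  B: x = 0.163, y = 0.197
  C: x = 0.097, y = 0.048
  D: x = 0.450, y = 0.147
  E: x = 0.142, y = 0.041

ψ = 0.472, x_A = 0.149, y_A = 0.567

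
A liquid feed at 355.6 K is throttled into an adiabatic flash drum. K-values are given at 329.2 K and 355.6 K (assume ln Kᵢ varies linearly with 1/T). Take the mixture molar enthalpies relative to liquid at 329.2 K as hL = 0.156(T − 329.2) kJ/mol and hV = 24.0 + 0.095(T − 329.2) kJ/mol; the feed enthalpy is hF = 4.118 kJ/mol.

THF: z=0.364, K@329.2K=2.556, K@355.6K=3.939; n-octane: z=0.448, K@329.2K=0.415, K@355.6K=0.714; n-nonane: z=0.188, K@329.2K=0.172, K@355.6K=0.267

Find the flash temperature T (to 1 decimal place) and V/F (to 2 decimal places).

Adiabatic flash: solve Rachford–Rice at each trial T, then check hF = ψ·hV(T) + (1−ψ)·hL(T).
  T = 329.2 K: K = (2.556, 0.415, 0.172), RR gives ψ = 0.144, H_out = 3.450 kJ/mol
  T = 355.6 K: K = (3.939, 0.714, 0.267), RR gives ψ = 0.583, H_out = 17.167 kJ/mol
  T = 342.4 K: K = (3.200, 0.550, 0.216), RR gives ψ = 0.361, H_out = 10.435 kJ/mol
  T = 335.8 K: K = (2.866, 0.479, 0.193), RR gives ψ = 0.255, H_out = 7.052 kJ/mol
  T = 332.5 K: K = (2.708, 0.446, 0.182), RR gives ψ = 0.201, H_out = 5.292 kJ/mol
  T = 330.9 K: K = (2.634, 0.431, 0.177), RR gives ψ = 0.174, H_out = 4.411 kJ/mol
Linear interpolation between T = 329.2 (H_out = 3.450) and T = 330.9 (H_out = 4.411) on hF = 4.118 gives T ≈ 330.4 K, at which ψ = 0.16.

T = 330.4 K, V/F = 0.16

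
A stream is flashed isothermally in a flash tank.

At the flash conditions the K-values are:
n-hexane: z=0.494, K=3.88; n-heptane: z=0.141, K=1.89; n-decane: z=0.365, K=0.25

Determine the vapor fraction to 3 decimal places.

ψ = 0.680

Rachford–Rice: g(ψ) = Σ zᵢ(Kᵢ−1)/(1+ψ(Kᵢ−1)) = 0.
g(0) = ΣzᵢKᵢ − 1 = 1.274 and g(1) = 1 − Σzᵢ/Kᵢ = -0.662, so a root lies in (0, 1).
Newton iteration, ψ⁰ = 0.37:
  ψ = 0.370: g = 0.4043, g' = -1.417 → ψ = 0.655
  ψ = 0.655: g = 0.0336, g' = -1.330 → ψ = 0.681
  ψ = 0.681: g = -0.0005, g' = -1.368 → ψ = 0.680
Converged at ψ = 0.680.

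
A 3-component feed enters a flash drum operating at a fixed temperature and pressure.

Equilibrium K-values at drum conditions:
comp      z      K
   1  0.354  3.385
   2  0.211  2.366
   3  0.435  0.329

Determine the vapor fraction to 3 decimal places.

Newton–Raphson from ψ = 0.5:
  ψ = 0.500: g = 0.1171, g' = -1.001 → ψ = 0.617
Converged at ψ = 0.617.

ψ = 0.617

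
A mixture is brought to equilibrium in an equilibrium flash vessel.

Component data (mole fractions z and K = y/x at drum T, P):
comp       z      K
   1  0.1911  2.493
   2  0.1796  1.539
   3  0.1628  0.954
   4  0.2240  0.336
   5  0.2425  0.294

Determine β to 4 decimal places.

Newton iteration, β⁰ = 0.63:
  β = 0.6300: g = -0.35248, g' = -0.8265 → β = 0.2035
  β = 0.2035: g = -0.07343, g' = -0.5902 → β = 0.0791
  β = 0.0791: g = 0.00218, g' = -0.6347 → β = 0.0826
Converged at β = 0.0826.

β = 0.0826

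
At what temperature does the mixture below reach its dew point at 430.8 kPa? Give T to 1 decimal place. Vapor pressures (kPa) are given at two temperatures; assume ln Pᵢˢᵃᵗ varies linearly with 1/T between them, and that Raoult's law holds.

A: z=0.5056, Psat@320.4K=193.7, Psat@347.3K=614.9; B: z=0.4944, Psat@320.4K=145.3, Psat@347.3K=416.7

Dew-point temperature: Σzᵢ·P/Pᵢˢᵃᵗ(T) = 1. Interpolate ln Pᵢˢᵃᵗ = aᵢ + bᵢ/T.
  T = 320.4 K: ΣzᵢP/Pᵢˢᵃᵗ = 2.5903
  T = 347.3 K: ΣzᵢP/Pᵢˢᵃᵗ = 0.8654
  T = 333.9 K: ΣzᵢP/Pᵢˢᵃᵗ = 1.4610
  T = 340.6 K: ΣzᵢP/Pᵢˢᵃᵗ = 1.1186
  T = 344.0 K: ΣzᵢP/Pᵢˢᵃᵗ = 0.9807
  T = 342.3 K: ΣzᵢP/Pᵢˢᵃᵗ = 1.0470
Interpolating between 342.3 K and 344.0 K gives T ≈ 343.5 K.

T = 343.5 K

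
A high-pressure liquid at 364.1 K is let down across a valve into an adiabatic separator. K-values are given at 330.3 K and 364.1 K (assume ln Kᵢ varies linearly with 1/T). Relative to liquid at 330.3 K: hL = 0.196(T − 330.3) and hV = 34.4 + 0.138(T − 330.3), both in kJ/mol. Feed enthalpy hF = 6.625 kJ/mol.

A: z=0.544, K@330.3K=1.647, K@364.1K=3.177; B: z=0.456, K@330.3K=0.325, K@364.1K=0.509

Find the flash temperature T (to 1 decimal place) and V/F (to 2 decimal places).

Adiabatic flash: solve Rachford–Rice at each trial T, then check hF = ψ·hV(T) + (1−ψ)·hL(T).
  T = 330.3 K: K = (1.647, 0.325), RR gives ψ = 0.101, H_out = 3.479 kJ/mol
  T = 364.1 K: K = (3.177, 0.509), RR gives ψ = 0.898, H_out = 35.771 kJ/mol
  T = 347.2 K: K = (2.324, 0.411), RR gives ψ = 0.580, H_out = 22.682 kJ/mol
  T = 338.8 K: K = (1.967, 0.367), RR gives ψ = 0.388, H_out = 14.812 kJ/mol
  T = 334.6 K: K = (1.804, 0.346), RR gives ψ = 0.264, H_out = 9.868 kJ/mol
  T = 332.5 K: K = (1.726, 0.336), RR gives ψ = 0.191, H_out = 6.963 kJ/mol
Linear interpolation between T = 330.3 (H_out = 3.479) and T = 332.5 (H_out = 6.963) on hF = 6.625 gives T ≈ 332.3 K, at which ψ = 0.18.

T = 332.3 K, V/F = 0.18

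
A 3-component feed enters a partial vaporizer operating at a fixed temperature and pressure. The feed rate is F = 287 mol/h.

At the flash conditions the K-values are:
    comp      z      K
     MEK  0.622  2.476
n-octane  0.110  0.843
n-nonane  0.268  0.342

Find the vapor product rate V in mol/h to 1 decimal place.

Rachford–Rice: g(β) = Σ zᵢ(Kᵢ−1)/(1+β(Kᵢ−1)) = 0.
g(0) = ΣzᵢKᵢ − 1 = 0.724 and g(1) = 1 − Σzᵢ/Kᵢ = -0.165, so a root lies in (0, 1).
Newton–Raphson from β = 0.66:
  β = 0.660: g = 0.1341, g' = -0.714 → β = 0.848
  β = 0.848: g = -0.0110, g' = -0.865 → β = 0.835
Converged at β = 0.835.
Then V = β·F = 0.8350·287 = 239.6 mol/h and L = F − V = 47.4 mol/h.

V = 239.6 mol/h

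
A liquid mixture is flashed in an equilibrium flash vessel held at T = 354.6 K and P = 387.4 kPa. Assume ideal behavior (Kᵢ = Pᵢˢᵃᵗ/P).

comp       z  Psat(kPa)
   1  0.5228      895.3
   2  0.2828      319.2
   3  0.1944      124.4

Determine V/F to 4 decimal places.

Raoult's law: Kᵢ = Pᵢˢᵃᵗ/P = Pᵢˢᵃᵗ/387.4.
  K_1 = 895.3/387.4 = 2.311048, K_2 = 319.2/387.4 = 0.823955, K_3 = 124.4/387.4 = 0.321115
Material balance + equilibrium reduce to Σ zᵢ(Kᵢ−1)/(1+V/F(Kᵢ−1)) = 0.
g(0) = ΣzᵢKᵢ − 1 = 0.5037 and g(1) = 1 − Σzᵢ/Kᵢ = -0.1748, so a root lies in (0, 1).
Newton–Raphson from V/F = 0.57:
  V/F = 0.5700: g = 0.12165, g' = -0.5436 → V/F = 0.7938
  V/F = 0.7938: g = -0.00822, g' = -0.6490 → V/F = 0.7811
  V/F = 0.7811: g = -0.00008, g' = -0.6372 → V/F = 0.7810
Converged at V/F = 0.7810.

V/F = 0.7810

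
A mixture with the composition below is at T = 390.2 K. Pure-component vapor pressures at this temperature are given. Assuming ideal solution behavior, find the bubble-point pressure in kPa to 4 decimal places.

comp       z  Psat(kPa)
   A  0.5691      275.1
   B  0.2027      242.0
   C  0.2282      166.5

At the bubble point ψ → 0, so ΣzᵢKᵢ = 1 with Kᵢ = Pᵢˢᵃᵗ/P ⇒ P = ΣzᵢPᵢˢᵃᵗ.
P = 0.5691·275.1 + 0.2027·242.0 + 0.2282·166.5 = 243.6081 kPa

Pbub = 243.6081 kPa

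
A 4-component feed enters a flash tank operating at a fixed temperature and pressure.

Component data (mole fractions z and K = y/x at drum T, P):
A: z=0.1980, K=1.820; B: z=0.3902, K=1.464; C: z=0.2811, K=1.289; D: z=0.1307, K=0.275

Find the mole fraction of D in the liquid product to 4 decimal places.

x_D = 0.3914

Rachford–Rice: g(ψ) = Σ zᵢ(Kᵢ−1)/(1+ψ(Kᵢ−1)) = 0.
Check two-phase: ΣzᵢKᵢ = 1.3299 > 1 and Σzᵢ/Kᵢ = 1.0687 > 1, so g(0) = 0.3299 > 0 and g(1) = -0.0687 < 0.
Iterate (Newton) starting at ψ = 0.5:
  ψ = 0.5000: g = 0.18445, g' = -0.3093 → ψ = 1.0000
  ψ = 1.0000: g = -0.06867, g' = -1.0019 → ψ = 0.9315
  ψ = 0.9315: g = -0.00937, g' = -0.7500 → ψ = 0.9190
  ψ = 0.9190: g = -0.00022, g' = -0.7160 → ψ = 0.9187
Converged at ψ = 0.9187.
Compositions from xᵢ = zᵢ/(1+ψ(Kᵢ−1)), yᵢ = Kᵢxᵢ:
  A: x = 0.1129, y = 0.2055
  B: x = 0.2736, y = 0.4005
  C: x = 0.2221, y = 0.2863
  D: x = 0.3914, y = 0.1076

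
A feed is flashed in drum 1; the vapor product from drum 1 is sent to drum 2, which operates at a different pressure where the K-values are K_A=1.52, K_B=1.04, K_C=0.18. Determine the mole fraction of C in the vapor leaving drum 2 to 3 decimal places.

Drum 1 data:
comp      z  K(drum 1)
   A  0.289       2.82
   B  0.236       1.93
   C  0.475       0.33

y_C (drum 2) = 0.049

Drum 1:
Rachford–Rice: g(ψ₁) = Σ zᵢ(Kᵢ−1)/(1+ψ₁(Kᵢ−1)) = 0.
g(0) = ΣzᵢKᵢ − 1 = 0.427 and g(1) = 1 − Σzᵢ/Kᵢ = -0.664, so a root lies in (0, 1).
Iterate (Newton) starting at ψ₁ = 0.5:
  ψ₁ = 0.500: g = -0.0534, g' = -0.840 → ψ₁ = 0.436
Converged at ψ₁ = 0.436.
Drum-1 compositions:
  A: x = 0.161, y = 0.454
  B: x = 0.168, y = 0.324
  C: x = 0.671, y = 0.221
Drum-2 feed = drum-1 vapor: z₂ = (0.4545, 0.3241, 0.2214).
Drum 2:
Rachford–Rice: g(ψ₂) = Σ zᵢ(Kᵢ−1)/(1+ψ₂(Kᵢ−1)) = 0.
g(0) = ΣzᵢKᵢ − 1 = 0.068 and g(1) = 1 − Σzᵢ/Kᵢ = -0.841, so a root lies in (0, 1).
Iterate (Newton) starting at ψ₂ = 0.68:
  ψ₂ = 0.680: g = -0.2231, g' = -0.828 → ψ₂ = 0.411
  ψ₂ = 0.411: g = -0.0662, g' = -0.422 → ψ₂ = 0.254
  ψ₂ = 0.254: g = -0.0077, g' = -0.334 → ψ₂ = 0.231
Converged at ψ₂ = 0.231.
  A: x = 0.406, y = 0.617
  B: x = 0.321, y = 0.334
  C: x = 0.273, y = 0.049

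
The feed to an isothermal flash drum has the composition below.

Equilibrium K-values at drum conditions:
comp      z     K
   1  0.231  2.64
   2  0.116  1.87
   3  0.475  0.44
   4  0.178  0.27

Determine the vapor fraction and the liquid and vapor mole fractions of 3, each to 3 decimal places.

Let ψ = V/F and solve Σ zᵢ(Kᵢ−1)/(1+ψ(Kᵢ−1)) = 0.
Feasibility: ΣzᵢKᵢ = 1.084, Σzᵢ/Kᵢ = 1.888 — both > 1, two phases present.
Newton–Raphson from ψ = 0.7:
  ψ = 0.700: g = -0.4641, g' = -0.968 → ψ = 0.221
  ψ = 0.221: g = -0.0955, g' = -0.725 → ψ = 0.089
  ψ = 0.089: g = 0.0054, g' = -0.822 → ψ = 0.095
  ψ = 0.095: g = 0.0000, g' = -0.815 → ψ = 0.096
Converged at ψ = 0.096.
Compositions from xᵢ = zᵢ/(1+ψ(Kᵢ−1)), yᵢ = Kᵢxᵢ:
  1: x = 0.200, y = 0.527
  2: x = 0.107, y = 0.200
  3: x = 0.502, y = 0.221
  4: x = 0.191, y = 0.052

ψ = 0.096, x_3 = 0.502, y_3 = 0.221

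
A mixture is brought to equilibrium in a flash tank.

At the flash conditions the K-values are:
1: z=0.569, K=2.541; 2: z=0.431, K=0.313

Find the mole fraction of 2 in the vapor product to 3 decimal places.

y_2 = 0.216

Material balance + equilibrium reduce to Σ zᵢ(Kᵢ−1)/(1+V/F(Kᵢ−1)) = 0.
Check two-phase: ΣzᵢKᵢ = 1.581 > 1 and Σzᵢ/Kᵢ = 1.601 > 1, so g(0) = 0.581 > 0 and g(1) = -0.601 < 0.
Newton–Raphson from V/F = 0.5:
  V/F = 0.500: g = 0.0442, g' = -0.903 → V/F = 0.549
Converged at V/F = 0.549.
Compositions from xᵢ = zᵢ/(1+V/F(Kᵢ−1)), yᵢ = Kᵢxᵢ:
  1: x = 0.308, y = 0.784
  2: x = 0.692, y = 0.216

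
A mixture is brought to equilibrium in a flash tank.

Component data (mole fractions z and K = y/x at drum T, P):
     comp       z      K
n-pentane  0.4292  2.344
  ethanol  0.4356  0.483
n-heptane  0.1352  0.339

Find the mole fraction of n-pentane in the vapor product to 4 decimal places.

y_n-pentane = 0.6831

Material balance + equilibrium reduce to Σ zᵢ(Kᵢ−1)/(1+ψ(Kᵢ−1)) = 0.
g(0) = ΣzᵢKᵢ − 1 = 0.2623 and g(1) = 1 − Σzᵢ/Kᵢ = -0.4838, so a root lies in (0, 1).
Iterate (Newton) starting at ψ = 0.47:
  ψ = 0.4700: g = -0.07361, g' = -0.6187 → ψ = 0.3510
  ψ = 0.3510: g = 0.00043, g' = -0.6319 → ψ = 0.3517
Converged at ψ = 0.3517.
Compositions from xᵢ = zᵢ/(1+ψ(Kᵢ−1)), yᵢ = Kᵢxᵢ:
  n-pentane: x = 0.2914, y = 0.6831
  ethanol: x = 0.5324, y = 0.2572
  n-heptane: x = 0.1762, y = 0.0597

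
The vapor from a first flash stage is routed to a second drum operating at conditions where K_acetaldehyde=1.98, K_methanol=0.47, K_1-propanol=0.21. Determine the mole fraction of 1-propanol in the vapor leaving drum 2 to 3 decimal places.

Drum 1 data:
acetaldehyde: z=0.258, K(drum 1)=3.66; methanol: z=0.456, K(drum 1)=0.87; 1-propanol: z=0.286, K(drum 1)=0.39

Drum 1:
Let ψ₁ = V/F and solve Σ zᵢ(Kᵢ−1)/(1+ψ₁(Kᵢ−1)) = 0.
Feasibility: ΣzᵢKᵢ = 1.453, Σzᵢ/Kᵢ = 1.328 — both > 1, two phases present.
Iterate (Newton) starting at ψ₁ = 0.5:
  ψ₁ = 0.500: g = -0.0199, g' = -0.565 → ψ₁ = 0.465
Converged at ψ₁ = 0.465.
Drum-1 compositions:
  acetaldehyde: x = 0.115, y = 0.422
  methanol: x = 0.485, y = 0.422
  1-propanol: x = 0.399, y = 0.156
Drum-2 feed = drum-1 vapor: z₂ = (0.4220, 0.4223, 0.1557).
Drum 2:
Iterate (Newton) starting at ψ₂ = 0.6:
  ψ₂ = 0.600: g = -0.3016, g' = -0.767 → ψ₂ = 0.207
  ψ₂ = 0.207: g = -0.0545, g' = -0.569 → ψ₂ = 0.111
  ψ₂ = 0.111: g = 0.0004, g' = -0.580 → ψ₂ = 0.112
Converged at ψ₂ = 0.112.
  acetaldehyde: x = 0.380, y = 0.753
  methanol: x = 0.449, y = 0.211
  1-propanol: x = 0.171, y = 0.036

y_1-propanol (drum 2) = 0.036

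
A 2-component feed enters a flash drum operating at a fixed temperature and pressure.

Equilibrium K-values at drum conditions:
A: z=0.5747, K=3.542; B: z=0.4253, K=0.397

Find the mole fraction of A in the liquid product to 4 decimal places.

x_A = 0.1917

Rachford–Rice: g(ψ) = Σ zᵢ(Kᵢ−1)/(1+ψ(Kᵢ−1)) = 0.
g(0) = ΣzᵢKᵢ − 1 = 1.2044 and g(1) = 1 − Σzᵢ/Kᵢ = -0.2335, so a root lies in (0, 1).
Newton–Raphson from ψ = 0.5:
  ψ = 0.5000: g = 0.27613, g' = -1.0370 → ψ = 0.7663
  ψ = 0.7663: g = 0.01883, g' = -0.9617 → ψ = 0.7859
  ψ = 0.7859: g = -0.00010, g' = -0.9719 → ψ = 0.7858
Converged at ψ = 0.7858.
Compositions from xᵢ = zᵢ/(1+ψ(Kᵢ−1)), yᵢ = Kᵢxᵢ:
  A: x = 0.1917, y = 0.6791
  B: x = 0.8083, y = 0.3209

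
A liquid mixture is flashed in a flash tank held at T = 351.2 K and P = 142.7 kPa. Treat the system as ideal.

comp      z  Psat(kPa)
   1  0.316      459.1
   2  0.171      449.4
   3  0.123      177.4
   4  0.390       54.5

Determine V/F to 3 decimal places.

V/F = 0.726

Raoult's law: Kᵢ = Pᵢˢᵃᵗ/P = Pᵢˢᵃᵗ/142.7.
  K_1 = 459.1/142.7 = 3.21724, K_2 = 449.4/142.7 = 3.14926, K_3 = 177.4/142.7 = 1.24317, K_4 = 54.5/142.7 = 0.38192
Material balance + equilibrium reduce to Σ zᵢ(Kᵢ−1)/(1+V/F(Kᵢ−1)) = 0.
Check two-phase: ΣzᵢKᵢ = 1.857 > 1 and Σzᵢ/Kᵢ = 1.273 > 1, so g(0) = 0.857 > 0 and g(1) = -0.273 < 0.
Iterate (Newton) starting at V/F = 0.4:
  V/F = 0.400: g = 0.2760, g' = -0.934 → V/F = 0.696
  V/F = 0.696: g = 0.0256, g' = -0.831 → V/F = 0.726
Converged at V/F = 0.726.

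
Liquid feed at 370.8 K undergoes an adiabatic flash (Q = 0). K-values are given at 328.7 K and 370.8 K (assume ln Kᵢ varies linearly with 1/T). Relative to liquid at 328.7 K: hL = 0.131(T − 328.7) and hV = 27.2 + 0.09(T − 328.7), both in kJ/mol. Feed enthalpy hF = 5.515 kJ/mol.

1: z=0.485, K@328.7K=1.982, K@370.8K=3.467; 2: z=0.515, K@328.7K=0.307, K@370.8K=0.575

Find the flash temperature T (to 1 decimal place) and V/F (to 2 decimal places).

T = 329.8 K, V/F = 0.20

Adiabatic flash: solve Rachford–Rice at each trial T, then check hF = ψ·hV(T) + (1−ψ)·hL(T).
  T = 328.7 K: K = (1.982, 0.307), RR gives ψ = 0.175, H_out = 4.771 kJ/mol
  T = 370.8 K: K = (3.467, 0.575), RR gives ψ = 0.932, H_out = 29.267 kJ/mol
  T = 349.8 K: K = (2.668, 0.428), RR gives ψ = 0.540, H_out = 16.979 kJ/mol
  T = 339.2 K: K = (2.308, 0.364), RR gives ψ = 0.369, H_out = 11.262 kJ/mol
  T = 333.9 K: K = (2.140, 0.335), RR gives ψ = 0.277, H_out = 8.160 kJ/mol
  T = 331.3 K: K = (2.060, 0.321), RR gives ψ = 0.228, H_out = 6.520 kJ/mol
  T = 330.0 K: K = (2.021, 0.314), RR gives ψ = 0.202, H_out = 5.661 kJ/mol
Linear interpolation between T = 328.7 (H_out = 4.771) and T = 330.0 (H_out = 5.661) on hF = 5.515 gives T ≈ 329.8 K, at which ψ = 0.20.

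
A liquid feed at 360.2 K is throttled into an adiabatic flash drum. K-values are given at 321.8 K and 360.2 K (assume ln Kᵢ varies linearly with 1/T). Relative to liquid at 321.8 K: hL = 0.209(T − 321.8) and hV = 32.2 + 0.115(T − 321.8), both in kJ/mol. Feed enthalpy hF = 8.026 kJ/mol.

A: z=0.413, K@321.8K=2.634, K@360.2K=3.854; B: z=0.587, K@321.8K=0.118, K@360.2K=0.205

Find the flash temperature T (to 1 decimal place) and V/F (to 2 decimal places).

Adiabatic flash: solve Rachford–Rice at each trial T, then check hF = ψ·hV(T) + (1−ψ)·hL(T).
  T = 321.8 K: K = (2.634, 0.118), RR gives ψ = 0.109, H_out = 3.510 kJ/mol
  T = 360.2 K: K = (3.854, 0.205), RR gives ψ = 0.314, H_out = 16.998 kJ/mol
  T = 341.0 K: K = (3.220, 0.158), RR gives ψ = 0.226, H_out = 10.886 kJ/mol
  T = 331.4 K: K = (2.921, 0.137), RR gives ψ = 0.173, H_out = 7.423 kJ/mol
  T = 336.2 K: K = (3.069, 0.147), RR gives ψ = 0.201, H_out = 9.200 kJ/mol
  T = 333.8 K: K = (2.995, 0.142), RR gives ψ = 0.187, H_out = 8.324 kJ/mol
Linear interpolation between T = 331.4 (H_out = 7.423) and T = 333.8 (H_out = 8.324) on hF = 8.026 gives T ≈ 333.0 K, at which ψ = 0.18.

T = 333.0 K, V/F = 0.18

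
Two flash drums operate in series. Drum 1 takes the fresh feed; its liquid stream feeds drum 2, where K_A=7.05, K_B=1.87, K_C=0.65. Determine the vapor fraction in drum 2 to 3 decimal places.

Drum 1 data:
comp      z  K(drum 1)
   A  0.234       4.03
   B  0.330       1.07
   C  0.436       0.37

Drum 1:
Material balance + equilibrium reduce to Σ zᵢ(Kᵢ−1)/(1+ψ₁(Kᵢ−1)) = 0.
Check two-phase: ΣzᵢKᵢ = 1.457 > 1 and Σzᵢ/Kᵢ = 1.545 > 1, so g(0) = 0.457 > 0 and g(1) = -0.545 < 0.
Iterate (Newton) starting at ψ₁ = 0.5:
  ψ₁ = 0.500: g = -0.0968, g' = -0.710 → ψ₁ = 0.364
  ψ₁ = 0.364: g = 0.0035, g' = -0.779 → ψ₁ = 0.368
Converged at ψ₁ = 0.368.
Drum-1 compositions:
  A: x = 0.111, y = 0.446
  B: x = 0.322, y = 0.344
  C: x = 0.568, y = 0.210
Drum-2 feed = drum-1 liquid: z₂ = (0.1106, 0.3217, 0.5677).
Drum 2:
Rachford–Rice: g(ψ₂) = Σ zᵢ(Kᵢ−1)/(1+ψ₂(Kᵢ−1)) = 0.
Check two-phase: ΣzᵢKᵢ = 1.750 > 1 and Σzᵢ/Kᵢ = 1.061 > 1, so g(0) = 0.750 > 0 and g(1) = -0.061 < 0.
Newton iteration, ψ₂⁰ = 0.5:
  ψ₂ = 0.500: g = 0.1205, g' = -0.470 → ψ₂ = 0.756
  ψ₂ = 0.756: g = 0.0187, g' = -0.347 → ψ₂ = 0.810
  ψ₂ = 0.810: g = 0.0003, g' = -0.336 → ψ₂ = 0.811
Converged at ψ₂ = 0.811.
  A: x = 0.019, y = 0.132
  B: x = 0.189, y = 0.353
  C: x = 0.793, y = 0.515

V/F (drum 2) = 0.811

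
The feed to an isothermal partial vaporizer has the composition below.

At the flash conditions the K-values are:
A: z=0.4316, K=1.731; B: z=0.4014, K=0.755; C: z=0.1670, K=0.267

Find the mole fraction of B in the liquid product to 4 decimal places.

Material balance + equilibrium reduce to Σ zᵢ(Kᵢ−1)/(1+ψ(Kᵢ−1)) = 0.
Check two-phase: ΣzᵢKᵢ = 1.0947 > 1 and Σzᵢ/Kᵢ = 1.4065 > 1, so g(0) = 0.0947 > 0 and g(1) = -0.4065 < 0.
Iterate (Newton) starting at ψ = 0.61:
  ψ = 0.6100: g = -0.11883, g' = -0.4372 → ψ = 0.3382
  ψ = 0.3382: g = -0.01702, g' = -0.3355 → ψ = 0.2875
  ψ = 0.2875: g = -0.00017, g' = -0.3294 → ψ = 0.2869
Converged at ψ = 0.2869.
Compositions from xᵢ = zᵢ/(1+ψ(Kᵢ−1)), yᵢ = Kᵢxᵢ:
  A: x = 0.3568, y = 0.6176
  B: x = 0.4318, y = 0.3260
  C: x = 0.2115, y = 0.0565

x_B = 0.4318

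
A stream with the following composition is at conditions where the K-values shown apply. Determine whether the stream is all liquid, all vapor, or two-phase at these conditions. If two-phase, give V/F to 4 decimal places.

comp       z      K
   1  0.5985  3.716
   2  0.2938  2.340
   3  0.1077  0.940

ΣzᵢKᵢ = 3.0128; Σzᵢ/Kᵢ = 0.4012.
Since Σzᵢ/Kᵢ < 1 the mixture is above its dew point — single vapor phase.

all vapor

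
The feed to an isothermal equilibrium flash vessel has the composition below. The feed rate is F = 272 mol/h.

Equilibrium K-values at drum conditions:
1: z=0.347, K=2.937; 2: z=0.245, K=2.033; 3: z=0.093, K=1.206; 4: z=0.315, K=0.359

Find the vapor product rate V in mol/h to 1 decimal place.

Material balance + equilibrium reduce to Σ zᵢ(Kᵢ−1)/(1+ψ(Kᵢ−1)) = 0.
Feasibility: ΣzᵢKᵢ = 1.742, Σzᵢ/Kᵢ = 1.193 — both > 1, two phases present.
Newton iteration, ψ⁰ = 0.5:
  ψ = 0.500: g = 0.2286, g' = -0.733 → ψ = 0.812
  ψ = 0.812: g = -0.0056, g' = -0.839 → ψ = 0.805
Converged at ψ = 0.805.
Then V = ψ·F = 0.8051·272 = 219.0 mol/h and L = F − V = 53.0 mol/h.

V = 219.0 mol/h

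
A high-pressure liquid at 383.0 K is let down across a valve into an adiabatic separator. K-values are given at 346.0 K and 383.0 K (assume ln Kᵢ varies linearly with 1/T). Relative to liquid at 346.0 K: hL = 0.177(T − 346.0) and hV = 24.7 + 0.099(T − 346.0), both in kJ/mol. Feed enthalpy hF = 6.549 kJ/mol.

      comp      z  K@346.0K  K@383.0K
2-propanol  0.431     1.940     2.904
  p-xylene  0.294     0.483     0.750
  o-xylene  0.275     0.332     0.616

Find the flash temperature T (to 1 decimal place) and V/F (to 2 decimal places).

Adiabatic flash: solve Rachford–Rice at each trial T, then check hF = ψ·hV(T) + (1−ψ)·hL(T).
  T = 346.0 K: K = (1.940, 0.483, 0.332), RR gives ψ = 0.124, H_out = 3.069 kJ/mol
  T = 383.0 K: K = (2.904, 0.750, 0.616), RR gives ψ = 1.000, H_out = 28.363 kJ/mol
  T = 364.5 K: K = (2.398, 0.609, 0.459), RR gives ψ = 0.515, H_out = 15.260 kJ/mol
  T = 355.2 K: K = (2.162, 0.543, 0.392), RR gives ψ = 0.320, H_out = 9.309 kJ/mol
  T = 350.6 K: K = (2.049, 0.513, 0.361), RR gives ψ = 0.225, H_out = 6.280 kJ/mol
  T = 352.9 K: K = (2.105, 0.528, 0.376), RR gives ψ = 0.273, H_out = 7.811 kJ/mol
Linear interpolation between T = 350.6 (H_out = 6.280) and T = 352.9 (H_out = 7.811) on hF = 6.549 gives T ≈ 351.0 K, at which ψ = 0.23.

T = 351.0 K, V/F = 0.23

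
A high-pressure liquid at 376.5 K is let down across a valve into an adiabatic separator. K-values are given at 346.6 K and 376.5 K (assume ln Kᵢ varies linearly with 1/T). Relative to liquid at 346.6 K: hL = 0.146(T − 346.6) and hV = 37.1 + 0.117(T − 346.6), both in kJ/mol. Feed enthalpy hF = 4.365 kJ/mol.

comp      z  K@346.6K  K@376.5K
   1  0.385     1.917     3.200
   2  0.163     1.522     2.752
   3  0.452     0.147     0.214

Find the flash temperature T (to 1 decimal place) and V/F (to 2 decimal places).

T = 348.1 K, V/F = 0.11

Adiabatic flash: solve Rachford–Rice at each trial T, then check hF = ψ·hV(T) + (1−ψ)·hL(T).
  T = 346.6 K: K = (1.917, 1.522, 0.147), RR gives ψ = 0.075, H_out = 2.798 kJ/mol
  T = 376.5 K: K = (3.200, 2.752, 0.214), RR gives ψ = 0.477, H_out = 21.662 kJ/mol
  T = 361.6 K: K = (2.505, 2.074, 0.179), RR gives ψ = 0.337, H_out = 14.541 kJ/mol
  T = 354.1 K: K = (2.198, 1.782, 0.162), RR gives ψ = 0.231, H_out = 9.608 kJ/mol
  T = 350.4 K: K = (2.056, 1.650, 0.155), RR gives ψ = 0.162, H_out = 6.564 kJ/mol
  T = 348.5 K: K = (1.986, 1.585, 0.151), RR gives ψ = 0.121, H_out = 4.776 kJ/mol
Linear interpolation between T = 346.6 (H_out = 2.798) and T = 348.5 (H_out = 4.776) on hF = 4.365 gives T ≈ 348.1 K, at which ψ = 0.11.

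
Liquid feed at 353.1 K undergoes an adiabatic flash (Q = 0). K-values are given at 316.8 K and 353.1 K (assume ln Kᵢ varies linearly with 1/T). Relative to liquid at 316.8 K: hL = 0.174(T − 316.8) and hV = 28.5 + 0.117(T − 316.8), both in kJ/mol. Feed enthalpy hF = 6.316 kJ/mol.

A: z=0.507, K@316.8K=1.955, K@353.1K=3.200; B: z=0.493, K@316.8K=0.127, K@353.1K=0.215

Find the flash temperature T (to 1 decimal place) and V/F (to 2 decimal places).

T = 324.5 K, V/F = 0.18

Adiabatic flash: solve Rachford–Rice at each trial T, then check hF = ψ·hV(T) + (1−ψ)·hL(T).
  T = 316.8 K: K = (1.955, 0.127), RR gives ψ = 0.065, H_out = 1.839 kJ/mol
  T = 353.1 K: K = (3.200, 0.215), RR gives ψ = 0.422, H_out = 17.464 kJ/mol
  T = 335.0 K: K = (2.537, 0.168), RR gives ψ = 0.288, H_out = 11.085 kJ/mol
  T = 325.9 K: K = (2.235, 0.147), RR gives ψ = 0.195, H_out = 7.035 kJ/mol
  T = 321.4 K: K = (2.094, 0.137), RR gives ψ = 0.137, H_out = 4.656 kJ/mol
  T = 323.6 K: K = (2.162, 0.141), RR gives ψ = 0.166, H_out = 5.859 kJ/mol
Linear interpolation between T = 323.6 (H_out = 5.859) and T = 325.9 (H_out = 7.035) on hF = 6.316 gives T ≈ 324.5 K, at which ψ = 0.18.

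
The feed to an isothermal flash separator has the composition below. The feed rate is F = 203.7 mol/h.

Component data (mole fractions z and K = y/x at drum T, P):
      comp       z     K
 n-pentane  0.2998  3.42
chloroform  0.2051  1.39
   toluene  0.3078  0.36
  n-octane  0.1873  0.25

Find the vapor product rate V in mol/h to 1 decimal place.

V = 75.4 mol/h

Let ψ = V/F and solve Σ zᵢ(Kᵢ−1)/(1+ψ(Kᵢ−1)) = 0.
Check two-phase: ΣzᵢKᵢ = 1.4680 > 1 and Σzᵢ/Kᵢ = 1.8394 > 1, so g(0) = 0.4680 > 0 and g(1) = -0.8394 < 0.
Newton iteration, ψ⁰ = 0.5:
  ψ = 0.5000: g = -0.11923, g' = -0.9237 → ψ = 0.3709
  ψ = 0.3709: g = -0.00072, g' = -0.9304 → ψ = 0.3701
Converged at ψ = 0.3701.
Then V = ψ·F = 0.3701·203.7 = 75.4 mol/h and L = F − V = 128.3 mol/h.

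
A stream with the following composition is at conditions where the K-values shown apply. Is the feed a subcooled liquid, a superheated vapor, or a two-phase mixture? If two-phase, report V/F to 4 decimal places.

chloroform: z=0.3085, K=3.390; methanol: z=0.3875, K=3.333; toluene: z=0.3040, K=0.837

ΣzᵢKᵢ = 2.5918; Σzᵢ/Kᵢ = 0.5705.
Since Σzᵢ/Kᵢ < 1 the mixture is above its dew point — single vapor phase.

superheated vapor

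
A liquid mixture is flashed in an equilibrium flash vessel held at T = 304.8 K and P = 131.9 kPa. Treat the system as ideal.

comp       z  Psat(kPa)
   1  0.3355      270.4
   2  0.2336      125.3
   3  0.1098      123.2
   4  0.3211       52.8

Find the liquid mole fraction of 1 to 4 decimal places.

Raoult's law: Kᵢ = Pᵢˢᵃᵗ/P = Pᵢˢᵃᵗ/131.9.
  K_1 = 270.4/131.9 = 2.050038, K_2 = 125.3/131.9 = 0.949962, K_3 = 123.2/131.9 = 0.934041, K_4 = 52.8/131.9 = 0.400303
Newton–Raphson from ψ = 0.7:
  ψ = 0.7000: g = -0.14854, g' = -0.4671 → ψ = 0.3820
  ψ = 0.3820: g = -0.01768, g' = -0.3838 → ψ = 0.3359
Converged at ψ = 0.3359.
Compositions from xᵢ = zᵢ/(1+ψ(Kᵢ−1)), yᵢ = Kᵢxᵢ:
  1: x = 0.2480, y = 0.5085
  2: x = 0.2376, y = 0.2257
  3: x = 0.1123, y = 0.1049
  4: x = 0.4021, y = 0.1610

x_1 = 0.2480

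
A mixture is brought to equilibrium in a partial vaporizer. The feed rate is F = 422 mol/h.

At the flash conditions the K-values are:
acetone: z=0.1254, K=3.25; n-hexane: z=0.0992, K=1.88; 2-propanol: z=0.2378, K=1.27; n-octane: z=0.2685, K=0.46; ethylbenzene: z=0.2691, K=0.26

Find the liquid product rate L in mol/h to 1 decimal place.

L = 377.2 mol/h

Rachford–Rice: g(V/F) = Σ zᵢ(Kᵢ−1)/(1+V/F(Kᵢ−1)) = 0.
Check two-phase: ΣzᵢKᵢ = 1.0895 > 1 and Σzᵢ/Kᵢ = 1.8973 > 1, so g(0) = 0.0895 > 0 and g(1) = -0.8973 < 0.
Iterate (Newton) starting at V/F = 0.56:
  V/F = 0.5600: g = -0.30880, g' = -0.7624 → V/F = 0.1550
  V/F = 0.1550: g = -0.03552, g' = -0.7057 → V/F = 0.1047
  V/F = 0.1047: g = 0.00123, g' = -0.7578 → V/F = 0.1063
Converged at V/F = 0.1063.
Then V = V/F·F = 0.1063·422 = 44.8 mol/h and L = F − V = 377.2 mol/h.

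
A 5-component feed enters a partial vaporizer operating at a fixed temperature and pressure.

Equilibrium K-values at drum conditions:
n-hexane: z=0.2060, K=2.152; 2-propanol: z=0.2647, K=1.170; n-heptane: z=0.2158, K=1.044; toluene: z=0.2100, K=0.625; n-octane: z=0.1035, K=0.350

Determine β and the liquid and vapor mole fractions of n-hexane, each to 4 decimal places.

Newton iteration, β⁰ = 0.5:
  β = 0.5000: g = 0.00475, g' = -0.2577 → β = 0.5184
Converged at β = 0.5184.
Compositions from xᵢ = zᵢ/(1+β(Kᵢ−1)), yᵢ = Kᵢxᵢ:
  n-hexane: x = 0.1290, y = 0.2776
  2-propanol: x = 0.2433, y = 0.2846
  n-heptane: x = 0.2110, y = 0.2203
  toluene: x = 0.2607, y = 0.1629
  n-octane: x = 0.1561, y = 0.0546

β = 0.5184, x_n-hexane = 0.1290, y_n-hexane = 0.2776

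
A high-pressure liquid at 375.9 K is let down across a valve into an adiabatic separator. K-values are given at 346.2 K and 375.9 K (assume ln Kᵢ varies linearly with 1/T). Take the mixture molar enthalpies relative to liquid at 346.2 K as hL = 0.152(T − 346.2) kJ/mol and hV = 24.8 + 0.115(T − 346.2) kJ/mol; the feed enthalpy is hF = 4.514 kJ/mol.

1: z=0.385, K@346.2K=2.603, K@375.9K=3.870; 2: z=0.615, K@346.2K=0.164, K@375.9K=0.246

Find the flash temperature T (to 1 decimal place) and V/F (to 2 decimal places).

Adiabatic flash: solve Rachford–Rice at each trial T, then check hF = ψ·hV(T) + (1−ψ)·hL(T).
  T = 346.2 K: K = (2.603, 0.164), RR gives ψ = 0.077, H_out = 1.906 kJ/mol
  T = 375.9 K: K = (3.870, 0.246), RR gives ψ = 0.296, H_out = 11.538 kJ/mol
  T = 361.0 K: K = (3.198, 0.202), RR gives ψ = 0.203, H_out = 7.170 kJ/mol
  T = 353.6 K: K = (2.891, 0.183), RR gives ψ = 0.146, H_out = 4.701 kJ/mol
  T = 349.9 K: K = (2.745, 0.173), RR gives ψ = 0.113, H_out = 3.353 kJ/mol
  T = 351.8 K: K = (2.820, 0.178), RR gives ψ = 0.130, H_out = 4.057 kJ/mol
Linear interpolation between T = 351.8 (H_out = 4.057) and T = 353.6 (H_out = 4.701) on hF = 4.514 gives T ≈ 353.1 K, at which ψ = 0.14.

T = 353.1 K, V/F = 0.14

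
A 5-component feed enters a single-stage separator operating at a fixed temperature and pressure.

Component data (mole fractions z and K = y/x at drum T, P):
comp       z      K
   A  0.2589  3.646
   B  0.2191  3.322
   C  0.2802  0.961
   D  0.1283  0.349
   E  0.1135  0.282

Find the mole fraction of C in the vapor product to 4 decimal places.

Material balance + equilibrium reduce to Σ zᵢ(Kᵢ−1)/(1+ψ(Kᵢ−1)) = 0.
g(0) = ΣzᵢKᵢ − 1 = 1.0179 and g(1) = 1 − Σzᵢ/Kᵢ = -0.1986, so a root lies in (0, 1).
Newton–Raphson from ψ = 0.5:
  ψ = 0.5000: g = 0.26821, g' = -0.8512 → ψ = 0.8151
  ψ = 0.8151: g = 0.00718, g' = -0.9105 → ψ = 0.8230
  ψ = 0.8230: g = -0.00004, g' = -0.9213 → ψ = 0.8229
Converged at ψ = 0.8229.
Compositions from xᵢ = zᵢ/(1+ψ(Kᵢ−1)), yᵢ = Kᵢxᵢ:
  A: x = 0.0815, y = 0.2971
  B: x = 0.0753, y = 0.2500
  C: x = 0.2895, y = 0.2782
  D: x = 0.2763, y = 0.0964
  E: x = 0.2774, y = 0.0782

y_C = 0.2782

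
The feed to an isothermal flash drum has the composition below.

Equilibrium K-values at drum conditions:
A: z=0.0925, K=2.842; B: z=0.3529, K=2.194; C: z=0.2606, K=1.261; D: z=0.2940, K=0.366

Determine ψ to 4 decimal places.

Material balance + equilibrium reduce to Σ zᵢ(Kᵢ−1)/(1+ψ(Kᵢ−1)) = 0.
g(0) = ΣzᵢKᵢ − 1 = 0.4734 and g(1) = 1 − Σzᵢ/Kᵢ = -0.2033, so a root lies in (0, 1).
Iterate (Newton) starting at ψ = 0.56:
  ψ = 0.5600: g = 0.10673, g' = -0.5543 → ψ = 0.7525
  ψ = 0.7525: g = -0.00627, g' = -0.6393 → ψ = 0.7427
Converged at ψ = 0.7427.

ψ = 0.7427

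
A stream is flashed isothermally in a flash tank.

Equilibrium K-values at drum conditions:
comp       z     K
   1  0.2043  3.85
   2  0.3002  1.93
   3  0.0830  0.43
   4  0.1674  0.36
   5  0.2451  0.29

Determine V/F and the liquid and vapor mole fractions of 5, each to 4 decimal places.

V/F = 0.4301, x_5 = 0.3528, y_5 = 0.1023

Rachford–Rice: g(V/F) = Σ zᵢ(Kᵢ−1)/(1+V/F(Kᵢ−1)) = 0.
g(0) = ΣzᵢKᵢ − 1 = 0.5330 and g(1) = 1 − Σzᵢ/Kᵢ = -0.7118, so a root lies in (0, 1).
Newton–Raphson from V/F = 0.5:
  V/F = 0.5000: g = -0.06284, g' = -0.9012 → V/F = 0.4303
  V/F = 0.4303: g = -0.00016, g' = -0.9013 → V/F = 0.4301
Converged at V/F = 0.4301.
Compositions from xᵢ = zᵢ/(1+V/F(Kᵢ−1)), yᵢ = Kᵢxᵢ:
  1: x = 0.0918, y = 0.3534
  2: x = 0.2144, y = 0.4139
  3: x = 0.1100, y = 0.0473
  4: x = 0.2310, y = 0.0832
  5: x = 0.3528, y = 0.1023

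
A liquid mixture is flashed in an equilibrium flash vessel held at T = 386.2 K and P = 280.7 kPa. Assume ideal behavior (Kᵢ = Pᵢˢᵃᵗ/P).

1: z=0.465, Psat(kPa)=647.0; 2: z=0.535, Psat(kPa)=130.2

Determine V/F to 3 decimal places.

V/F = 0.457

Raoult's law: Kᵢ = Pᵢˢᵃᵗ/P = Pᵢˢᵃᵗ/280.7.
  K_1 = 647.0/280.7 = 2.30495, K_2 = 130.2/280.7 = 0.46384
Binary case is linear: z₁(K₁−1)(1+V/F(K₂−1)) + z₂(K₂−1)(1+V/F(K₁−1)) = 0
⇒ V/F = [z₁(K₁−1)+z₂(K₂−1)] / [−(K₁−1)(K₂−1)] = 0.3200/0.6997 = 0.457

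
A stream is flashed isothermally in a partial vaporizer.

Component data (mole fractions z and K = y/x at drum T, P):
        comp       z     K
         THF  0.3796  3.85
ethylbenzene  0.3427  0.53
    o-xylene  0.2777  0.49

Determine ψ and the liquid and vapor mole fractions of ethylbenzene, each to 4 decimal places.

ψ = 0.5598, x_ethylbenzene = 0.4651, y_ethylbenzene = 0.2465

Let ψ = V/F and solve Σ zᵢ(Kᵢ−1)/(1+ψ(Kᵢ−1)) = 0.
Feasibility: ΣzᵢKᵢ = 1.7792, Σzᵢ/Kᵢ = 1.3119 — both > 1, two phases present.
Iterate (Newton) starting at ψ = 0.5:
  ψ = 0.5000: g = 0.04548, g' = -0.7838 → ψ = 0.5580
  ψ = 0.5580: g = 0.00135, g' = -0.7397 → ψ = 0.5598
Converged at ψ = 0.5598.
Compositions from xᵢ = zᵢ/(1+ψ(Kᵢ−1)), yᵢ = Kᵢxᵢ:
  THF: x = 0.1462, y = 0.5631
  ethylbenzene: x = 0.4651, y = 0.2465
  o-xylene: x = 0.3887, y = 0.1905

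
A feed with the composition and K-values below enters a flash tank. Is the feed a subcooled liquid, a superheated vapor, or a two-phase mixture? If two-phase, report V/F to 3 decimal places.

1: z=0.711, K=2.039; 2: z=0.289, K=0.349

ΣzᵢKᵢ = 1.551; Σzᵢ/Kᵢ = 1.177.
Both exceed 1, so a two-phase solution exists.
Material balance + equilibrium reduce to Σ zᵢ(Kᵢ−1)/(1+ψ(Kᵢ−1)) = 0.
Binary case is linear: z₁(K₁−1)(1+ψ(K₂−1)) + z₂(K₂−1)(1+ψ(K₁−1)) = 0
⇒ ψ = [z₁(K₁−1)+z₂(K₂−1)] / [−(K₁−1)(K₂−1)] = 0.5506/0.6764 = 0.814

two-phase, V/F = 0.814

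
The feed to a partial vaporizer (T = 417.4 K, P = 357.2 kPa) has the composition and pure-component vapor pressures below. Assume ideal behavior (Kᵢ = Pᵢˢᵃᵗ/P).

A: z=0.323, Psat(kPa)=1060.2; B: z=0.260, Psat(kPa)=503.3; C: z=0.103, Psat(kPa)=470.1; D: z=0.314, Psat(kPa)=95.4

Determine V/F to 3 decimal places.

Raoult's law: Kᵢ = Pᵢˢᵃᵗ/P = Pᵢˢᵃᵗ/357.2.
  K_A = 1060.2/357.2 = 2.96809, K_B = 503.3/357.2 = 1.40901, K_C = 470.1/357.2 = 1.31607, K_D = 95.4/357.2 = 0.26708
Material balance + equilibrium reduce to Σ zᵢ(Kᵢ−1)/(1+V/F(Kᵢ−1)) = 0.
Feasibility: ΣzᵢKᵢ = 1.544, Σzᵢ/Kᵢ = 1.547 — both > 1, two phases present.
Newton–Raphson from V/F = 0.37:
  V/F = 0.370: g = 0.1736, g' = -0.778 → V/F = 0.593
  V/F = 0.593: g = -0.0009, g' = -0.830 → V/F = 0.592
Converged at V/F = 0.592.

V/F = 0.592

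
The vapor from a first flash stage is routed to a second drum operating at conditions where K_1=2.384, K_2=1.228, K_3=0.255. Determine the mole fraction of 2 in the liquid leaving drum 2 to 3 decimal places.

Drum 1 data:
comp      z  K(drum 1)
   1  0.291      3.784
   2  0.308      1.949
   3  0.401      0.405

Drum 1:
Let ψ₁ = V/F and solve Σ zᵢ(Kᵢ−1)/(1+ψ₁(Kᵢ−1)) = 0.
Feasibility: ΣzᵢKᵢ = 1.864, Σzᵢ/Kᵢ = 1.225 — both > 1, two phases present.
Iterate (Newton) starting at ψ₁ = 0.5:
  ψ₁ = 0.500: g = 0.1973, g' = -0.809 → ψ₁ = 0.744
  ψ₁ = 0.744: g = 0.0072, g' = -0.791 → ψ₁ = 0.753
Converged at ψ₁ = 0.753.
Drum-1 compositions:
  1: x = 0.094, y = 0.356
  2: x = 0.180, y = 0.350
  3: x = 0.726, y = 0.294
Drum-2 feed = drum-1 vapor: z₂ = (0.3557, 0.3501, 0.2942).
Drum 2:
Rachford–Rice: g(ψ₂) = Σ zᵢ(Kᵢ−1)/(1+ψ₂(Kᵢ−1)) = 0.
Check two-phase: ΣzᵢKᵢ = 1.353 > 1 and Σzᵢ/Kᵢ = 1.588 > 1, so g(0) = 0.353 > 0 and g(1) = -0.588 < 0.
Newton–Raphson from ψ₂ = 0.64:
  ψ₂ = 0.640: g = -0.0882, g' = -0.802 → ψ₂ = 0.530
  ψ₂ = 0.530: g = -0.0070, g' = -0.687 → ψ₂ = 0.520
Converged at ψ₂ = 0.520.
  1: x = 0.207, y = 0.493
  2: x = 0.313, y = 0.384
  3: x = 0.480, y = 0.122

x_2 (drum 2) = 0.313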